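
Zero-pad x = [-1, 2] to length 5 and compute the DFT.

Original 2-point DFT: [1, -3]
Zero-padded 5-point DFT provides frequency interpolation.

DFT_5([x, 0, ...]) = [1, -0.3820-1.9021i, -2.6180-1.1756i, -2.6180+1.1756i, -0.3820+1.9021i]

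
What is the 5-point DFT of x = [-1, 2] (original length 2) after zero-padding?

Original 2-point DFT: [1, -3]
Zero-padded 5-point DFT provides frequency interpolation.

DFT_5([x, 0, ...]) = [1, -0.3820-1.9021i, -2.6180-1.1756i, -2.6180+1.1756i, -0.3820+1.9021i]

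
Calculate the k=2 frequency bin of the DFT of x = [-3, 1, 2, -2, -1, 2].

X[2] = Σ(n=0 to 5) x[n] · ω_6^(2n) where ω_6 = e^(-2πi/6)
= (-3)·ω_6^0 + (1)·ω_6^2 + (2)·ω_6^4 + (-2)·ω_6^6 + (-1)·ω_6^8 + (2)·ω_6^10

X[2] = -7.0000+3.4641i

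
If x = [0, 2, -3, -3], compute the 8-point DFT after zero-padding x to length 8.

Original 4-point DFT: [-4, 3-5i, -2, 3+5i]
Zero-padded 8-point DFT provides frequency interpolation.

DFT_8([x, 0, ...]) = [-4, 3.5355+3.7071i, 3-5i, -3.5355-2.2929i, -2, -3.5355+2.2929i, 3+5i, 3.5355-3.7071i]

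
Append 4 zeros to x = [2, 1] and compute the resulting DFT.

Original 2-point DFT: [3, 1]
Zero-padded 6-point DFT provides frequency interpolation.

DFT_6([x, 0, ...]) = [3, 2.5000-0.8660i, 1.5000-0.8660i, 1, 1.5000+0.8660i, 2.5000+0.8660i]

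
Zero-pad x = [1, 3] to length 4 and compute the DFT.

Original 2-point DFT: [4, -2]
Zero-padded 4-point DFT provides frequency interpolation.

DFT_4([x, 0, ...]) = [4, 1-3i, -2, 1+3i]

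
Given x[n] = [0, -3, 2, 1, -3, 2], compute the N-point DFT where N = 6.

X[k] = Σ(n=0 to 5) x[n] · ω_6^(nk)
where ω_6 = e^(-2πi/6)

Computing each X[k]:
X[0] = -1
X[1] = -1
X[2] = 2.0000+8.6603i
X[3] = -1
X[4] = 2.0000-8.6603i
X[5] = -1

X = [-1, -1, 2.0000+8.6603i, -1, 2.0000-8.6603i, -1]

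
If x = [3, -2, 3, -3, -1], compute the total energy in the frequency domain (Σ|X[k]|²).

Parseval: Σ|x[n]|² = (1/N)Σ|X[k]|², so Σ|X[k]|² = N·Σ|x[n]|² = 5·32.0000

Σ|X[k]|² = N·Σ|x[n]|² = 5·32.0000 = 160.0000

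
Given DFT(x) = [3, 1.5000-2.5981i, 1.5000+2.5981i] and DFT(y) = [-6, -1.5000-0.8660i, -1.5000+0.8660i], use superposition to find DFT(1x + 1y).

By linearity: DFT(1x + 1y) = 1·DFT(x) + 1·DFT(y)
= 1·[3, 1.5000-2.5981i, 1.5000+2.5981i] + 1·[-6, -1.5000-0.8660i, -1.5000+0.8660i]

Computing element-wise:
Z[0] = 1·(3) + 1·(-6) = -3
Z[1] = 1·(1.5000-2.5981i) + 1·(-1.5000-0.8660i) = -3.4641i
Z[2] = 1·(1.5000+2.5981i) + 1·(-1.5000+0.8660i) = 3.4641i

DFT(1x + 1y) = 1·X + 1·Y = [-3, -3.4641i, 3.4641i]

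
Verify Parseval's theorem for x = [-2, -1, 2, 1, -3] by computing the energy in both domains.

Time domain:
Σ|x[n]|² = |-2|² + |-1|² + |2|² + |1|² + |-3|² = 19.0000

Frequency domain:
(1/5)Σ|X[k]|² = (1/5)(|-3|² + |-5.6631-2.4899i|² + |2.1631-0.2245i|² + |2.1631+0.2245i|² + |-5.6631+2.4899i|²) = (1/5)·95.0000 = 19.0000

Both sides agree, confirming Parseval's theorem.

Σ|x[n]|² = (1/N)Σ|X[k]|² = 19.0000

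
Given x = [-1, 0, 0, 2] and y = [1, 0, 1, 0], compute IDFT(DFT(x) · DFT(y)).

(x ⊛ y)[n] = Σ(m=0 to 3) x[m] · y[(n-m) mod 4]

Computing each output sample:
(x ⊛ y)[0] = -1
(x ⊛ y)[1] = 2
(x ⊛ y)[2] = -1
(x ⊛ y)[3] = 2

x ⊛ y = [-1, 2, -1, 2]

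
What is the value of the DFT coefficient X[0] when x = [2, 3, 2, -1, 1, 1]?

X[0] = Σ(n=0 to 5) x[n] · ω_6^0 = Σ x[n]
= (2) + (3) + (2) + (-1) + (1) + (1)

X[0] = 8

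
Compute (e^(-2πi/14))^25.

Since ω_14^14 = 1, powers reduce modulo 14.
25 mod 14 = 11
So ω_14^25 = ω_14^11 = e^(-2πi·11/14)

ω_14^25 = ω_14^11 = 0.2225+0.9749i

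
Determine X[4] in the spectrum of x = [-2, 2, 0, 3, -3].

X[4] = Σ(n=0 to 4) x[n] · ω_5^(4n) where ω_5 = e^(-2πi/5)
= (-2)·ω_5^0 + (2)·ω_5^4 + (0)·ω_5^8 + (3)·ω_5^12 + (-3)·ω_5^16

X[4] = -4.7361+2.9919i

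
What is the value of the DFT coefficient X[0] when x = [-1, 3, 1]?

X[0] = Σ(n=0 to 2) x[n] · ω_3^0 = Σ x[n]
= (-1) + (3) + (1)

X[0] = 3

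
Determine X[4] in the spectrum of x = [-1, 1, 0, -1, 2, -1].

X[4] = Σ(n=0 to 5) x[n] · ω_6^(4n) where ω_6 = e^(-2πi/6)
= (-1)·ω_6^0 + (1)·ω_6^4 + (0)·ω_6^8 + (-1)·ω_6^12 + (2)·ω_6^16 + (-1)·ω_6^20

X[4] = -3.0000+3.4641i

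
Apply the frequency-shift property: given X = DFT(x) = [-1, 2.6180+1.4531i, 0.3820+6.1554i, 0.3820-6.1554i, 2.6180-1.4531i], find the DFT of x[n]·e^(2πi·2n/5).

Modulation property: DFT(ω_5^(-2n)·x[n]) = X[(k-2) mod 5], so circularly shift X by 2 positions.

X[k-2] = [0.3820-6.1554i, 2.6180-1.4531i, -1, 2.6180+1.4531i, 0.3820+6.1554i]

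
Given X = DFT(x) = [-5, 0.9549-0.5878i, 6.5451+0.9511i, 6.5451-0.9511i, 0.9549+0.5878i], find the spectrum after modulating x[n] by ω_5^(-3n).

Modulation property: DFT(ω_5^(-3n)·x[n]) = X[(k-3) mod 5], so circularly shift X by 3 positions.

X[k-3] = [6.5451+0.9511i, 6.5451-0.9511i, 0.9549+0.5878i, -5, 0.9549-0.5878i]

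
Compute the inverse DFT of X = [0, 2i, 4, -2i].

x[n] = (1/4) Σ(k=0 to 3) X[k] · e^(2πikn/4)

Computing each x[n]:
x[0] = 1
x[1] = -2
x[2] = 1
x[3] = 0

x = [1, -2, 1, 0]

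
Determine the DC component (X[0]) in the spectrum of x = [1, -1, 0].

X[0] = Σ(n=0 to 2) x[n] · ω_3^0 = Σ x[n]
= (1) + (-1) + (0)

X[0] = 0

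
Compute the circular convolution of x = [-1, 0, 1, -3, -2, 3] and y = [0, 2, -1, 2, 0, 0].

(x ⊛ y)[n] = Σ(m=0 to 5) x[m] · y[(n-m) mod 6]

Computing each output sample:
(x ⊛ y)[0] = 2
(x ⊛ y)[1] = -9
(x ⊛ y)[2] = 7
(x ⊛ y)[3] = 0
(x ⊛ y)[4] = -7
(x ⊛ y)[5] = 1

x ⊛ y = [2, -9, 7, 0, -7, 1]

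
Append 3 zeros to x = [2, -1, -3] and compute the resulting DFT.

Original 3-point DFT: [-2, 4.0000-1.7321i, 4.0000+1.7321i]
Zero-padded 6-point DFT provides frequency interpolation.

DFT_6([x, 0, ...]) = [-2, 3.0000+3.4641i, 4.0000-1.7321i, 0, 4.0000+1.7321i, 3.0000-3.4641i]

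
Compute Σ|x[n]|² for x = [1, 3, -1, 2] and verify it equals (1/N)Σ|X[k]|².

Time domain:
Σ|x[n]|² = |1|² + |3|² + |-1|² + |2|² = 15.0000

Frequency domain:
(1/4)Σ|X[k]|² = (1/4)(|5|² + |2-1i|² + |-5|² + |2+1i|²) = (1/4)·60.0000 = 15.0000

Both sides agree, confirming Parseval's theorem.

Σ|x[n]|² = (1/N)Σ|X[k]|² = 15.0000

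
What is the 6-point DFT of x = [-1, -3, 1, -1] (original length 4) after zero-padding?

Original 4-point DFT: [-4, -2+2i, 4, -2-2i]
Zero-padded 6-point DFT provides frequency interpolation.

DFT_6([x, 0, ...]) = [-4, -2.0000+1.7321i, -1.0000+3.4641i, 4, -1.0000-3.4641i, -2.0000-1.7321i]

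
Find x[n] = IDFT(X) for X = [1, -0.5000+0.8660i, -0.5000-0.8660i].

x[n] = (1/3) Σ(k=0 to 2) X[k] · e^(2πikn/3)

Computing each x[n]:
x[0] = 0
x[1] = 0
x[2] = 1

x = [0, 0, 1]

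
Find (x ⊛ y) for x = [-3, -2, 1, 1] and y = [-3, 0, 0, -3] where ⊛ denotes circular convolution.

(x ⊛ y)[n] = Σ(m=0 to 3) x[m] · y[(n-m) mod 4]

Computing each output sample:
(x ⊛ y)[0] = 15
(x ⊛ y)[1] = 3
(x ⊛ y)[2] = -6
(x ⊛ y)[3] = 6

x ⊛ y = [15, 3, -6, 6]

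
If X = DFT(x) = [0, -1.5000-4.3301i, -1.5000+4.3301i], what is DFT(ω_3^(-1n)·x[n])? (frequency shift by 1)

Modulation property: DFT(ω_3^(-1n)·x[n]) = X[(k-1) mod 3], so circularly shift X by 1 positions.

X[k-1] = [-1.5000+4.3301i, 0, -1.5000-4.3301i]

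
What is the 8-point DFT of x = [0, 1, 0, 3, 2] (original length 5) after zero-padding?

Original 5-point DFT: [6, -1.5000+2.7144i, -1.5000-2.2654i, -1.5000+2.2654i, -1.5000-2.7144i]
Zero-padded 8-point DFT provides frequency interpolation.

DFT_8([x, 0, ...]) = [6, -3.4142-2.8284i, 2+2i, -0.5858-2.8284i, -2, -0.5858+2.8284i, 2-2i, -3.4142+2.8284i]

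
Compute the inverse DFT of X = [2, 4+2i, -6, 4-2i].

x[n] = (1/4) Σ(k=0 to 3) X[k] · e^(2πikn/4)

Computing each x[n]:
x[0] = 1
x[1] = 1
x[2] = -3
x[3] = 3

x = [1, 1, -3, 3]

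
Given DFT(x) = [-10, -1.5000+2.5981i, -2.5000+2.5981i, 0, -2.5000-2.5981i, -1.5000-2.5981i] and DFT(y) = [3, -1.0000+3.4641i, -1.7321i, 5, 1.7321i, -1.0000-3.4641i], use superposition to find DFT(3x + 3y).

By linearity: DFT(3x + 3y) = 3·DFT(x) + 3·DFT(y)
= 3·[-10, -1.5000+2.5981i, -2.5000+2.5981i, 0, -2.5000-2.5981i, -1.5000-2.5981i] + 3·[3, -1.0000+3.4641i, -1.7321i, 5, 1.7321i, -1.0000-3.4641i]

Computing element-wise:
Z[0] = 3·(-10) + 3·(3) = -21
Z[1] = 3·(-1.5000+2.5981i) + 3·(-1.0000+3.4641i) = -7.5000+18.1866i
Z[2] = 3·(-2.5000+2.5981i) + 3·(-1.7321i) = -7.5000+2.5980i
Z[3] = 3·(0) + 3·(5) = 15
Z[4] = 3·(-2.5000-2.5981i) + 3·(1.7321i) = -7.5000-2.5980i
Z[5] = 3·(-1.5000-2.5981i) + 3·(-1.0000-3.4641i) = -7.5000-18.1866i

DFT(3x + 3y) = 3·X + 3·Y = [-21, -7.5000+18.1866i, -7.5000+2.5980i, 15, -7.5000-2.5980i, -7.5000-18.1866i]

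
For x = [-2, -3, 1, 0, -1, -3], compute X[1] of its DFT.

X[1] = Σ(n=0 to 5) x[n] · ω_6^(1n) where ω_6 = e^(-2πi/6)
= (-2)·ω_6^0 + (-3)·ω_6^1 + (1)·ω_6^2 + (0)·ω_6^3 + (-1)·ω_6^4 + (-3)·ω_6^5

X[1] = -5.0000-1.7321i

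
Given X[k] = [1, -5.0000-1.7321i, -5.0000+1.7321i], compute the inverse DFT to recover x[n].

x[n] = (1/3) Σ(k=0 to 2) X[k] · e^(2πikn/3)

Computing each x[n]:
x[0] = -3
x[1] = 3
x[2] = 1

x = [-3, 3, 1]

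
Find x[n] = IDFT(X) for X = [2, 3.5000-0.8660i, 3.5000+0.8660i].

x[n] = (1/3) Σ(k=0 to 2) X[k] · e^(2πikn/3)

Computing each x[n]:
x[0] = 3
x[1] = 0
x[2] = -1

x = [3, 0, -1]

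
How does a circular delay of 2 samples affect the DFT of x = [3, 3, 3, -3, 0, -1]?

Time shift by 2: X_shifted[k] = ω_6^(2k) · X[k]
Shifted x = [0, -1, 3, 3, 3, -3]

DFT(x[n-2]) = [5, -8.0000-1.7321i, 2.0000-1.7321i, 7, 2.0000+1.7321i, -8.0000+1.7321i]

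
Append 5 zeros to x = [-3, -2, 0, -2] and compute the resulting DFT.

Original 4-point DFT: [-7, -3, 1, -3]
Zero-padded 9-point DFT provides frequency interpolation.

DFT_9([x, 0, ...]) = [-7, -3.5321+3.0176i, -2.3473+0.2376i, -4.0000+1.7321i, -0.1206+2.4161i, -0.1206-2.4161i, -4.0000-1.7321i, -2.3473-0.2376i, -3.5321-3.0176i]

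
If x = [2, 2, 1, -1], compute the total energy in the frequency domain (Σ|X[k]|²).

Parseval: Σ|x[n]|² = (1/N)Σ|X[k]|², so Σ|X[k]|² = N·Σ|x[n]|² = 4·10.0000

Σ|X[k]|² = N·Σ|x[n]|² = 4·10.0000 = 40.0000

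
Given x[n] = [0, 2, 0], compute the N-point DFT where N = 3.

X[k] = Σ(n=0 to 2) x[n] · ω_3^(nk)
where ω_3 = e^(-2πi/3)

Computing each X[k]:
X[0] = 2
X[1] = -1.0000-1.7321i
X[2] = -1.0000+1.7321i

X = [2, -1.0000-1.7321i, -1.0000+1.7321i]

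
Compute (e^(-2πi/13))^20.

Since ω_13^13 = 1, powers reduce modulo 13.
20 mod 13 = 7
So ω_13^20 = ω_13^7 = e^(-2πi·7/13)

ω_13^20 = ω_13^7 = -0.9709+0.2393i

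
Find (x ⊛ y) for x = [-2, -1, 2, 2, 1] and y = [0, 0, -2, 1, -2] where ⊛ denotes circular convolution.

(x ⊛ y)[n] = Σ(m=0 to 4) x[m] · y[(n-m) mod 5]

Computing each output sample:
(x ⊛ y)[0] = 0
(x ⊛ y)[1] = -4
(x ⊛ y)[2] = 1
(x ⊛ y)[3] = -2
(x ⊛ y)[4] = -1

x ⊛ y = [0, -4, 1, -2, -1]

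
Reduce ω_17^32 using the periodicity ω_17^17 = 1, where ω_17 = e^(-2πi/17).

Since ω_17^17 = 1, powers reduce modulo 17.
32 mod 17 = 15
So ω_17^32 = ω_17^15 = e^(-2πi·15/17)

ω_17^32 = ω_17^15 = 0.7390+0.6737i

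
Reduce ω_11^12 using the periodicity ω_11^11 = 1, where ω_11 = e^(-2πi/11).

Since ω_11^11 = 1, powers reduce modulo 11.
12 mod 11 = 1
So ω_11^12 = ω_11^1 = e^(-2πi·1/11)

ω_11^12 = ω_11^1 = 0.8413-0.5406i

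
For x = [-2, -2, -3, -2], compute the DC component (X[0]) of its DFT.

X[0] = Σ(n=0 to 3) x[n] · ω_4^0 = Σ x[n]
= (-2) + (-2) + (-3) + (-2)

X[0] = -9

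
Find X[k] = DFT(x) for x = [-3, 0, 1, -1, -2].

X[k] = Σ(n=0 to 4) x[n] · ω_5^(nk)
where ω_5 = e^(-2πi/5)

Computing each X[k]:
X[0] = -5
X[1] = -3.6180-3.0777i
X[2] = -1.3820+0.7265i
X[3] = -1.3820-0.7265i
X[4] = -3.6180+3.0777i

X = [-5, -3.6180-3.0777i, -1.3820+0.7265i, -1.3820-0.7265i, -3.6180+3.0777i]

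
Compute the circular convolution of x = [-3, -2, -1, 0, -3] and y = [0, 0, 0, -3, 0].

(x ⊛ y)[n] = Σ(m=0 to 4) x[m] · y[(n-m) mod 5]

Computing each output sample:
(x ⊛ y)[0] = 3
(x ⊛ y)[1] = 0
(x ⊛ y)[2] = 9
(x ⊛ y)[3] = 9
(x ⊛ y)[4] = 6

x ⊛ y = [3, 0, 9, 9, 6]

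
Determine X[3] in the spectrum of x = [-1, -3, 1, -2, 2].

X[3] = Σ(n=0 to 4) x[n] · ω_5^(3n) where ω_5 = e^(-2πi/5)
= (-1)·ω_5^0 + (-3)·ω_5^3 + (1)·ω_5^6 + (-2)·ω_5^9 + (2)·ω_5^12

X[3] = -0.5000-5.7921i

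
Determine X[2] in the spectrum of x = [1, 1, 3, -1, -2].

X[2] = Σ(n=0 to 4) x[n] · ω_5^(2n) where ω_5 = e^(-2πi/5)
= (1)·ω_5^0 + (1)·ω_5^2 + (3)·ω_5^4 + (-1)·ω_5^6 + (-2)·ω_5^8

X[2] = 2.4271+2.0409i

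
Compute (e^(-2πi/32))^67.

Since ω_32^32 = 1, powers reduce modulo 32.
67 mod 32 = 3
So ω_32^67 = ω_32^3 = e^(-2πi·3/32)

ω_32^67 = ω_32^3 = 0.8315-0.5556i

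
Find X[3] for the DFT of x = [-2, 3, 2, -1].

X[3] = Σ(n=0 to 3) x[n] · ω_4^(3n) where ω_4 = e^(-2πi/4)
= (-2)·ω_4^0 + (3)·ω_4^3 + (2)·ω_4^6 + (-1)·ω_4^9

X[3] = -4+4i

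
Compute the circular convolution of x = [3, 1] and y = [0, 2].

(x ⊛ y)[n] = Σ(m=0 to 1) x[m] · y[(n-m) mod 2]

Computing each output sample:
(x ⊛ y)[0] = 2
(x ⊛ y)[1] = 6

x ⊛ y = [2, 6]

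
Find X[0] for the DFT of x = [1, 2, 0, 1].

X[0] = Σ(n=0 to 3) x[n] · ω_4^0 = Σ x[n]
= (1) + (2) + (0) + (1)

X[0] = 4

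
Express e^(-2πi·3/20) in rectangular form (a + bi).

ω_20^3 = e^(-2πi·3/20)
= cos(-2π·3/20) + i·sin(-2π·3/20)
= cos(-6π/20) + i·sin(-6π/20)

ω_20^3 = cos(-6π/20) + i·sin(-6π/20) = 0.5878-0.8090i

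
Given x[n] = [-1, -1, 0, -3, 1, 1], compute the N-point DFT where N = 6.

X[k] = Σ(n=0 to 5) x[n] · ω_6^(nk)
where ω_6 = e^(-2πi/6)

Computing each X[k]:
X[0] = -3
X[1] = 1.5000+2.5981i
X[2] = -4.5000+0.8660i
X[3] = 3
X[4] = -4.5000-0.8660i
X[5] = 1.5000-2.5981i

X = [-3, 1.5000+2.5981i, -4.5000+0.8660i, 3, -4.5000-0.8660i, 1.5000-2.5981i]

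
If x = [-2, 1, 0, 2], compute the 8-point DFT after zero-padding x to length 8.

Original 4-point DFT: [1, -2+1i, -5, -2-1i]
Zero-padded 8-point DFT provides frequency interpolation.

DFT_8([x, 0, ...]) = [1, -2.7071-2.1213i, -2+1i, -1.2929-2.1213i, -5, -1.2929+2.1213i, -2-1i, -2.7071+2.1213i]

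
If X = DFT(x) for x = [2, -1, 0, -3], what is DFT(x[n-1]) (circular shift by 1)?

Time shift by 1: X_shifted[k] = ω_4^(1k) · X[k]
Shifted x = [-3, 2, -1, 0]

DFT(x[n-1]) = [-2, -2-2i, -6, -2+2i]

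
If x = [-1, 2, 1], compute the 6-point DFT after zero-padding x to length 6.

Original 3-point DFT: [2, -2.5000-0.8660i, -2.5000+0.8660i]
Zero-padded 6-point DFT provides frequency interpolation.

DFT_6([x, 0, ...]) = [2, -0.5000-2.5981i, -2.5000-0.8660i, -2, -2.5000+0.8660i, -0.5000+2.5981i]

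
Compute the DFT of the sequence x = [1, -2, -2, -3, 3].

X[k] = Σ(n=0 to 4) x[n] · ω_5^(nk)
where ω_5 = e^(-2πi/5)

Computing each X[k]:
X[0] = -3
X[1] = 5.3541+4.1675i
X[2] = -1.3541+3.8900i
X[3] = -1.3541-3.8900i
X[4] = 5.3541-4.1675i

X = [-3, 5.3541+4.1675i, -1.3541+3.8900i, -1.3541-3.8900i, 5.3541-4.1675i]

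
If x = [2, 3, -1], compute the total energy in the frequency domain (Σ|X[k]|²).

Parseval: Σ|x[n]|² = (1/N)Σ|X[k]|², so Σ|X[k]|² = N·Σ|x[n]|² = 3·14.0000

Σ|X[k]|² = N·Σ|x[n]|² = 3·14.0000 = 42.0000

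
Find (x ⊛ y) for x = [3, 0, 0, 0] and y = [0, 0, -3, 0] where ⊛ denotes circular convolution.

(x ⊛ y)[n] = Σ(m=0 to 3) x[m] · y[(n-m) mod 4]

Computing each output sample:
(x ⊛ y)[0] = 0
(x ⊛ y)[1] = 0
(x ⊛ y)[2] = -9
(x ⊛ y)[3] = 0

x ⊛ y = [0, 0, -9, 0]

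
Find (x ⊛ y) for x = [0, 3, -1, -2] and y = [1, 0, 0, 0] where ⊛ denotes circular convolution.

(x ⊛ y)[n] = Σ(m=0 to 3) x[m] · y[(n-m) mod 4]

Computing each output sample:
(x ⊛ y)[0] = 0
(x ⊛ y)[1] = 3
(x ⊛ y)[2] = -1
(x ⊛ y)[3] = -2

x ⊛ y = [0, 3, -1, -2]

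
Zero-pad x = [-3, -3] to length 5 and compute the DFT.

Original 2-point DFT: [-6, 0]
Zero-padded 5-point DFT provides frequency interpolation.

DFT_5([x, 0, ...]) = [-6, -3.9271+2.8532i, -0.5729+1.7634i, -0.5729-1.7634i, -3.9271-2.8532i]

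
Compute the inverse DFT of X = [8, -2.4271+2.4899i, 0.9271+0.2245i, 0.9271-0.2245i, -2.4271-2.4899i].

x[n] = (1/5) Σ(k=0 to 4) X[k] · e^(2πikn/5)

Computing each x[n]:
x[0] = 1
x[1] = 0
x[2] = 2
x[3] = 3
x[4] = 2

x = [1, 0, 2, 3, 2]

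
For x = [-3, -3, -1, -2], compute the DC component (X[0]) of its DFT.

X[0] = Σ(n=0 to 3) x[n] · ω_4^0 = Σ x[n]
= (-3) + (-3) + (-1) + (-2)

X[0] = -9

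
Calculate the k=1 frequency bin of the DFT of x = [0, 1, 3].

X[1] = Σ(n=0 to 2) x[n] · ω_3^(1n) where ω_3 = e^(-2πi/3)
= (0)·ω_3^0 + (1)·ω_3^1 + (3)·ω_3^2

X[1] = -2.0000+1.7321i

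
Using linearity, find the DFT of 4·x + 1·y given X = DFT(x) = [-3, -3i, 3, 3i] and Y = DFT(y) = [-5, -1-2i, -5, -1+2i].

By linearity: DFT(4x + 1y) = 4·DFT(x) + 1·DFT(y)
= 4·[-3, -3i, 3, 3i] + 1·[-5, -1-2i, -5, -1+2i]

Computing element-wise:
Z[0] = 4·(-3) + 1·(-5) = -17
Z[1] = 4·(-3i) + 1·(-1-2i) = -1-14i
Z[2] = 4·(3) + 1·(-5) = 7
Z[3] = 4·(3i) + 1·(-1+2i) = -1+14i

DFT(4x + 1y) = 4·X + 1·Y = [-17, -1-14i, 7, -1+14i]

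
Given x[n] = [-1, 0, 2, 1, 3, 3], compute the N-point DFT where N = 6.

X[k] = Σ(n=0 to 5) x[n] · ω_6^(nk)
where ω_6 = e^(-2πi/6)

Computing each X[k]:
X[0] = 8
X[1] = -3.0000+3.4641i
X[2] = -4.0000+1.7321i
X[3] = 0
X[4] = -4.0000-1.7321i
X[5] = -3.0000-3.4641i

X = [8, -3.0000+3.4641i, -4.0000+1.7321i, 0, -4.0000-1.7321i, -3.0000-3.4641i]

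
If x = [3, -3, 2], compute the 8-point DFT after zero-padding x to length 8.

Original 3-point DFT: [2, 3.5000+4.3301i, 3.5000-4.3301i]
Zero-padded 8-point DFT provides frequency interpolation.

DFT_8([x, 0, ...]) = [2, 0.8787+0.1213i, 1+3i, 5.1213+4.1213i, 8, 5.1213-4.1213i, 1-3i, 0.8787-0.1213i]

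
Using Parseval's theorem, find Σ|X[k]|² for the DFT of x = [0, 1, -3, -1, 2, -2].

Parseval: Σ|x[n]|² = (1/N)Σ|X[k]|², so Σ|X[k]|² = N·Σ|x[n]|² = 6·19.0000

Σ|X[k]|² = N·Σ|x[n]|² = 6·19.0000 = 114.0000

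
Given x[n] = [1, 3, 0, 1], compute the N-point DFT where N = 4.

X[k] = Σ(n=0 to 3) x[n] · ω_4^(nk)
where ω_4 = e^(-2πi/4)

Computing each X[k]:
X[0] = 5
X[1] = 1-2i
X[2] = -3
X[3] = 1+2i

X = [5, 1-2i, -3, 1+2i]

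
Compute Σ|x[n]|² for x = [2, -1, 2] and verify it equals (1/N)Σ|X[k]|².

Time domain:
Σ|x[n]|² = |2|² + |-1|² + |2|² = 9.0000

Frequency domain:
(1/3)Σ|X[k]|² = (1/3)(|3|² + |1.5000+2.5981i|² + |1.5000-2.5981i|²) = (1/3)·27.0000 = 9.0000

Both sides agree, confirming Parseval's theorem.

Σ|x[n]|² = (1/N)Σ|X[k]|² = 9.0000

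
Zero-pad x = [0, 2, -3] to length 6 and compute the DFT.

Original 3-point DFT: [-1, 0.5000-4.3301i, 0.5000+4.3301i]
Zero-padded 6-point DFT provides frequency interpolation.

DFT_6([x, 0, ...]) = [-1, 2.5000+0.8660i, 0.5000-4.3301i, -5, 0.5000+4.3301i, 2.5000-0.8660i]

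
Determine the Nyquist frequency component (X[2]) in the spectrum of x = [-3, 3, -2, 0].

X[2] = Σ(n=0 to 3) x[n] · ω_4^(2n) where ω_4 = e^(-2πi/4)
= (-3)·ω_4^0 + (3)·ω_4^2 + (-2)·ω_4^4 + (0)·ω_4^6

X[2] = -8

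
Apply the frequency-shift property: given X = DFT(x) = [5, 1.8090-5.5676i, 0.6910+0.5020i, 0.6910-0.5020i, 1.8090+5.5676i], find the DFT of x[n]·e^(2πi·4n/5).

Modulation property: DFT(ω_5^(-4n)·x[n]) = X[(k-4) mod 5], so circularly shift X by 4 positions.

X[k-4] = [1.8090-5.5676i, 0.6910+0.5020i, 0.6910-0.5020i, 1.8090+5.5676i, 5]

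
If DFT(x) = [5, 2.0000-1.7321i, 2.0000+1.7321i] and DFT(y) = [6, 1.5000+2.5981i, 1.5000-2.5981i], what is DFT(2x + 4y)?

By linearity: DFT(2x + 4y) = 2·DFT(x) + 4·DFT(y)
= 2·[5, 2.0000-1.7321i, 2.0000+1.7321i] + 4·[6, 1.5000+2.5981i, 1.5000-2.5981i]

Computing element-wise:
Z[0] = 2·(5) + 4·(6) = 34
Z[1] = 2·(2.0000-1.7321i) + 4·(1.5000+2.5981i) = 10.0000+6.9282i
Z[2] = 2·(2.0000+1.7321i) + 4·(1.5000-2.5981i) = 10.0000-6.9282i

DFT(2x + 4y) = 2·X + 4·Y = [34, 10.0000+6.9282i, 10.0000-6.9282i]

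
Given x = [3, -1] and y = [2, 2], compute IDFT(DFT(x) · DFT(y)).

(x ⊛ y)[n] = Σ(m=0 to 1) x[m] · y[(n-m) mod 2]

Computing each output sample:
(x ⊛ y)[0] = 4
(x ⊛ y)[1] = 4

x ⊛ y = [4, 4]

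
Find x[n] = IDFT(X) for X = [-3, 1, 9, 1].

x[n] = (1/4) Σ(k=0 to 3) X[k] · e^(2πikn/4)

Computing each x[n]:
x[0] = 2
x[1] = -3
x[2] = 1
x[3] = -3

x = [2, -3, 1, -3]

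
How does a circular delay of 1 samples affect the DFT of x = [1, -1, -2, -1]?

Time shift by 1: X_shifted[k] = ω_4^(1k) · X[k]
Shifted x = [-1, 1, -1, -2]

DFT(x[n-1]) = [-3, -3i, -1, 3i]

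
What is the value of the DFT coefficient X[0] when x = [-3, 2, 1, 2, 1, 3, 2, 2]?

X[0] = Σ(n=0 to 7) x[n] · ω_8^0 = Σ x[n]
= (-3) + (2) + (1) + (2) + (1) + (3) + (2) + (2)

X[0] = 10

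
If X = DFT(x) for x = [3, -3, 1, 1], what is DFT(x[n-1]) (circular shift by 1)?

Time shift by 1: X_shifted[k] = ω_4^(1k) · X[k]
Shifted x = [1, 3, -3, 1]

DFT(x[n-1]) = [2, 4-2i, -6, 4+2i]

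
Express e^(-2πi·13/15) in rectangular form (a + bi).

ω_15^13 = e^(-2πi·13/15)
= cos(-2π·13/15) + i·sin(-2π·13/15)
= cos(-26π/15) + i·sin(-26π/15)

ω_15^13 = cos(-26π/15) + i·sin(-26π/15) = 0.6691+0.7431i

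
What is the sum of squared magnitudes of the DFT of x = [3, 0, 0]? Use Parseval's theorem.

Parseval: Σ|x[n]|² = (1/N)Σ|X[k]|², so Σ|X[k]|² = N·Σ|x[n]|² = 3·9.0000

Σ|X[k]|² = N·Σ|x[n]|² = 3·9.0000 = 27.0000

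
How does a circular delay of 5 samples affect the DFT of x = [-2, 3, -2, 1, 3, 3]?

Time shift by 5: X_shifted[k] = ω_6^(5k) · X[k]
Shifted x = [3, -2, 1, 3, 3, -2]

DFT(x[n-5]) = [6, -4.0000+1.7321i, 6.0000-1.7321i, 8, 6.0000+1.7321i, -4.0000-1.7321i]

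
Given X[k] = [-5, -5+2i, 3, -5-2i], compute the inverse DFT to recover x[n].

x[n] = (1/4) Σ(k=0 to 3) X[k] · e^(2πikn/4)

Computing each x[n]:
x[0] = -3
x[1] = -3
x[2] = 2
x[3] = -1

x = [-3, -3, 2, -1]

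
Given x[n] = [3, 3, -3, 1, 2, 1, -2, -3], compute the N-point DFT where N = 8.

X[k] = Σ(n=0 to 7) x[n] · ω_8^(nk)
where ω_8 = e^(-2πi/8)

Computing each X[k]:
X[0] = 2
X[1] = -0.4142-3.2426i
X[2] = 10-6i
X[3] = 2.4142-5.2426i
X[4] = -2
X[5] = 2.4142+5.2426i
X[6] = 10+6i
X[7] = -0.4142+3.2426i

X = [2, -0.4142-3.2426i, 10-6i, 2.4142-5.2426i, -2, 2.4142+5.2426i, 10+6i, -0.4142+3.2426i]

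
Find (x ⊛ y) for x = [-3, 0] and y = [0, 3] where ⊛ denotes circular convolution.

(x ⊛ y)[n] = Σ(m=0 to 1) x[m] · y[(n-m) mod 2]

Computing each output sample:
(x ⊛ y)[0] = 0
(x ⊛ y)[1] = -9

x ⊛ y = [0, -9]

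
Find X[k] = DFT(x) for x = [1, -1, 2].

X[k] = Σ(n=0 to 2) x[n] · ω_3^(nk)
where ω_3 = e^(-2πi/3)

Computing each X[k]:
X[0] = 2
X[1] = 0.5000+2.5981i
X[2] = 0.5000-2.5981i

X = [2, 0.5000+2.5981i, 0.5000-2.5981i]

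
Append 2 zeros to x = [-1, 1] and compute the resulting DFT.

Original 2-point DFT: [0, -2]
Zero-padded 4-point DFT provides frequency interpolation.

DFT_4([x, 0, ...]) = [0, -1-1i, -2, -1+1i]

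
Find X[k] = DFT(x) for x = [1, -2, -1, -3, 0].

X[k] = Σ(n=0 to 4) x[n] · ω_5^(nk)
where ω_5 = e^(-2πi/5)

Computing each X[k]:
X[0] = -5
X[1] = 3.6180+0.7265i
X[2] = 1.3820+3.0777i
X[3] = 1.3820-3.0777i
X[4] = 3.6180-0.7265i

X = [-5, 3.6180+0.7265i, 1.3820+3.0777i, 1.3820-3.0777i, 3.6180-0.7265i]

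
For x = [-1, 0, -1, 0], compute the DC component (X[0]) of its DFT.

X[0] = Σ(n=0 to 3) x[n] · ω_4^0 = Σ x[n]
= (-1) + (0) + (-1) + (0)

X[0] = -2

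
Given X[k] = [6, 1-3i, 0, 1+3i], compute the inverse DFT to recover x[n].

x[n] = (1/4) Σ(k=0 to 3) X[k] · e^(2πikn/4)

Computing each x[n]:
x[0] = 2
x[1] = 3
x[2] = 1
x[3] = 0

x = [2, 3, 1, 0]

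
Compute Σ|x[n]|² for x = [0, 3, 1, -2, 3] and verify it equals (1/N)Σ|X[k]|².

Time domain:
Σ|x[n]|² = |0|² + |3|² + |1|² + |-2|² + |3|² = 23.0000

Frequency domain:
(1/5)Σ|X[k]|² = (1/5)(|5|² + |2.6631-1.7634i|² + |-5.1631+2.8532i|² + |-5.1631-2.8532i|² + |2.6631+1.7634i|²) = (1/5)·115.0000 = 23.0000

Both sides agree, confirming Parseval's theorem.

Σ|x[n]|² = (1/N)Σ|X[k]|² = 23.0000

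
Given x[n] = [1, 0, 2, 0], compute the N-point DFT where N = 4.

X[k] = Σ(n=0 to 3) x[n] · ω_4^(nk)
where ω_4 = e^(-2πi/4)

Computing each X[k]:
X[0] = 3
X[1] = -1
X[2] = 3
X[3] = -1

X = [3, -1, 3, -1]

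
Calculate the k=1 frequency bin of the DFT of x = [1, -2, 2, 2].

X[1] = Σ(n=0 to 3) x[n] · ω_4^(1n) where ω_4 = e^(-2πi/4)
= (1)·ω_4^0 + (-2)·ω_4^1 + (2)·ω_4^2 + (2)·ω_4^3

X[1] = -1+4i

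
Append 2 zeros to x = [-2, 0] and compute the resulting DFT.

Original 2-point DFT: [-2, -2]
Zero-padded 4-point DFT provides frequency interpolation.

DFT_4([x, 0, ...]) = [-2, -2, -2, -2]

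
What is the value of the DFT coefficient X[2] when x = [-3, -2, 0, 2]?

X[2] = Σ(n=0 to 3) x[n] · ω_4^(2n) where ω_4 = e^(-2πi/4)
= (-3)·ω_4^0 + (-2)·ω_4^2 + (0)·ω_4^4 + (2)·ω_4^6

X[2] = -3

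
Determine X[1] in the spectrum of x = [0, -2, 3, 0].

X[1] = Σ(n=0 to 3) x[n] · ω_4^(1n) where ω_4 = e^(-2πi/4)
= (0)·ω_4^0 + (-2)·ω_4^1 + (3)·ω_4^2 + (0)·ω_4^3

X[1] = -3+2i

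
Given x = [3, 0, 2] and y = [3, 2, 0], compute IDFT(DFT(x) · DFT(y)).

(x ⊛ y)[n] = Σ(m=0 to 2) x[m] · y[(n-m) mod 3]

Computing each output sample:
(x ⊛ y)[0] = 13
(x ⊛ y)[1] = 6
(x ⊛ y)[2] = 6

x ⊛ y = [13, 6, 6]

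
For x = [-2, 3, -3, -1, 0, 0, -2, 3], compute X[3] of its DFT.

X[3] = Σ(n=0 to 7) x[n] · ω_8^(3n) where ω_8 = e^(-2πi/8)
= (-2)·ω_8^0 + (3)·ω_8^3 + (-3)·ω_8^6 + (-1)·ω_8^9 + (0)·ω_8^12 + (0)·ω_8^15 + (-2)·ω_8^18 + (3)·ω_8^21

X[3] = -6.9497-0.2929i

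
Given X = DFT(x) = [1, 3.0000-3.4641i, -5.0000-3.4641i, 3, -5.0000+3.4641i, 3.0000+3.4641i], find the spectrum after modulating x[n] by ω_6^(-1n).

Modulation property: DFT(ω_6^(-1n)·x[n]) = X[(k-1) mod 6], so circularly shift X by 1 positions.

X[k-1] = [3.0000+3.4641i, 1, 3.0000-3.4641i, -5.0000-3.4641i, 3, -5.0000+3.4641i]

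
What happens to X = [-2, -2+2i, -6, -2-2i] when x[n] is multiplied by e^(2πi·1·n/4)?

Modulation property: DFT(ω_4^(-1n)·x[n]) = X[(k-1) mod 4], so circularly shift X by 1 positions.

X[k-1] = [-2-2i, -2, -2+2i, -6]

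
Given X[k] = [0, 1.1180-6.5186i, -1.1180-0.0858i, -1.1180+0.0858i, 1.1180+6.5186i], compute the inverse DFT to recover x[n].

x[n] = (1/5) Σ(k=0 to 4) X[k] · e^(2πikn/5)

Computing each x[n]:
x[0] = 0
x[1] = 3
x[2] = 1
x[3] = -2
x[4] = -2

x = [0, 3, 1, -2, -2]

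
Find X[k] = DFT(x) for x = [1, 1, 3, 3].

X[k] = Σ(n=0 to 3) x[n] · ω_4^(nk)
where ω_4 = e^(-2πi/4)

Computing each X[k]:
X[0] = 8
X[1] = -2+2i
X[2] = 0
X[3] = -2-2i

X = [8, -2+2i, 0, -2-2i]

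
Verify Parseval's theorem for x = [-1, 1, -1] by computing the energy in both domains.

Time domain:
Σ|x[n]|² = |-1|² + |1|² + |-1|² = 3.0000

Frequency domain:
(1/3)Σ|X[k]|² = (1/3)(|-1|² + |-1.0000-1.7321i|² + |-1.0000+1.7321i|²) = (1/3)·9.0000 = 3.0000

Both sides agree, confirming Parseval's theorem.

Σ|x[n]|² = (1/N)Σ|X[k]|² = 3.0000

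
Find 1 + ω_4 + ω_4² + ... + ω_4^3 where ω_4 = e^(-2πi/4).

Sum of all nth roots of unity equals 0 for n > 1 (geometric series with r ≠ 1).

0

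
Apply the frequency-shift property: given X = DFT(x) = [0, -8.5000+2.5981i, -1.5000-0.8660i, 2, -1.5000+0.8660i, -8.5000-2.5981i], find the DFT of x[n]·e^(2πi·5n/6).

Modulation property: DFT(ω_6^(-5n)·x[n]) = X[(k-5) mod 6], so circularly shift X by 5 positions.

X[k-5] = [-8.5000+2.5981i, -1.5000-0.8660i, 2, -1.5000+0.8660i, -8.5000-2.5981i, 0]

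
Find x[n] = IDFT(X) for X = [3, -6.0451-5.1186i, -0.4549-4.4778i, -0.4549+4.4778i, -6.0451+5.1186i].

x[n] = (1/5) Σ(k=0 to 4) X[k] · e^(2πikn/5)

Computing each x[n]:
x[0] = -2
x[1] = 3
x[2] = 2
x[3] = 3
x[4] = -3

x = [-2, 3, 2, 3, -3]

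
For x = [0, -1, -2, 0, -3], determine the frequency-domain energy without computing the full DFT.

Parseval: Σ|x[n]|² = (1/N)Σ|X[k]|², so Σ|X[k]|² = N·Σ|x[n]|² = 5·14.0000

Σ|X[k]|² = N·Σ|x[n]|² = 5·14.0000 = 70.0000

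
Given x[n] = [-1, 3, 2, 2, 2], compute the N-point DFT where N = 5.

X[k] = Σ(n=0 to 4) x[n] · ω_5^(nk)
where ω_5 = e^(-2πi/5)

Computing each X[k]:
X[0] = 8
X[1] = -2.6910-0.9511i
X[2] = -3.8090-0.5878i
X[3] = -3.8090+0.5878i
X[4] = -2.6910+0.9511i

X = [8, -2.6910-0.9511i, -3.8090-0.5878i, -3.8090+0.5878i, -2.6910+0.9511i]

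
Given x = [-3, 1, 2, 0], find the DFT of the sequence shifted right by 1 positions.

Time shift by 1: X_shifted[k] = ω_4^(1k) · X[k]
Shifted x = [0, -3, 1, 2]

DFT(x[n-1]) = [0, -1+5i, 2, -1-5i]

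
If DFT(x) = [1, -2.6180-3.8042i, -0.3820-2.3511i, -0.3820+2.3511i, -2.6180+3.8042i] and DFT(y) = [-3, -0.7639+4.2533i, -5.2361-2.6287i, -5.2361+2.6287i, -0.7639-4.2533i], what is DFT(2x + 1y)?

By linearity: DFT(2x + 1y) = 2·DFT(x) + 1·DFT(y)
= 2·[1, -2.6180-3.8042i, -0.3820-2.3511i, -0.3820+2.3511i, -2.6180+3.8042i] + 1·[-3, -0.7639+4.2533i, -5.2361-2.6287i, -5.2361+2.6287i, -0.7639-4.2533i]

Computing element-wise:
Z[0] = 2·(1) + 1·(-3) = -1
Z[1] = 2·(-2.6180-3.8042i) + 1·(-0.7639+4.2533i) = -5.9999-3.3551i
Z[2] = 2·(-0.3820-2.3511i) + 1·(-5.2361-2.6287i) = -6.0001-7.3309i
Z[3] = 2·(-0.3820+2.3511i) + 1·(-5.2361+2.6287i) = -6.0001+7.3309i
Z[4] = 2·(-2.6180+3.8042i) + 1·(-0.7639-4.2533i) = -5.9999+3.3551i

DFT(2x + 1y) = 2·X + 1·Y = [-1, -5.9999-3.3551i, -6.0001-7.3309i, -6.0001+7.3309i, -5.9999+3.3551i]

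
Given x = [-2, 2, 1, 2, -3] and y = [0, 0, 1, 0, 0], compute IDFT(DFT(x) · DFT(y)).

(x ⊛ y)[n] = Σ(m=0 to 4) x[m] · y[(n-m) mod 5]

Computing each output sample:
(x ⊛ y)[0] = 2
(x ⊛ y)[1] = -3
(x ⊛ y)[2] = -2
(x ⊛ y)[3] = 2
(x ⊛ y)[4] = 1

x ⊛ y = [2, -3, -2, 2, 1]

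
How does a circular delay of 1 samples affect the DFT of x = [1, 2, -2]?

Time shift by 1: X_shifted[k] = ω_3^(1k) · X[k]
Shifted x = [-2, 1, 2]

DFT(x[n-1]) = [1, -3.5000+0.8660i, -3.5000-0.8660i]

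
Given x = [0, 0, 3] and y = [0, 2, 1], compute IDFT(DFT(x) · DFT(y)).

(x ⊛ y)[n] = Σ(m=0 to 2) x[m] · y[(n-m) mod 3]

Computing each output sample:
(x ⊛ y)[0] = 6
(x ⊛ y)[1] = 3
(x ⊛ y)[2] = 0

x ⊛ y = [6, 3, 0]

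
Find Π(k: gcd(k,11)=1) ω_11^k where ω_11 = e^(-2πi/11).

The primitive 11th roots of unity are ω_11^k for k coprime to 11: k ∈ {1, 2, 3, 4, 5, 6, 7, 8, 9, 10}
Their product equals the constant term of the cyclotomic polynomial Φ_11(x) up to sign.
For n ≥ 3, the product of all primitive nth roots of unity is 1. (For n=1 it is 1; for n=2 it is -1.)

1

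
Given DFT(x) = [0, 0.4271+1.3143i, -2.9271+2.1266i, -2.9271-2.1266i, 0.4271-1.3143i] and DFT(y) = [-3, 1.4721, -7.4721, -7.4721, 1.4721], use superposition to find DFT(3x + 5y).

By linearity: DFT(3x + 5y) = 3·DFT(x) + 5·DFT(y)
= 3·[0, 0.4271+1.3143i, -2.9271+2.1266i, -2.9271-2.1266i, 0.4271-1.3143i] + 5·[-3, 1.4721, -7.4721, -7.4721, 1.4721]

Computing element-wise:
Z[0] = 3·(0) + 5·(-3) = -15
Z[1] = 3·(0.4271+1.3143i) + 5·(1.4721) = 8.6418+3.9429i
Z[2] = 3·(-2.9271+2.1266i) + 5·(-7.4721) = -46.1418+6.3798i
Z[3] = 3·(-2.9271-2.1266i) + 5·(-7.4721) = -46.1418-6.3798i
Z[4] = 3·(0.4271-1.3143i) + 5·(1.4721) = 8.6418-3.9429i

DFT(3x + 5y) = 3·X + 5·Y = [-15, 8.6418+3.9429i, -46.1418+6.3798i, -46.1418-6.3798i, 8.6418-3.9429i]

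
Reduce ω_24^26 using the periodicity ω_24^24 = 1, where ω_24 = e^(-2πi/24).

Since ω_24^24 = 1, powers reduce modulo 24.
26 mod 24 = 2
So ω_24^26 = ω_24^2 = e^(-2πi·2/24)

ω_24^26 = ω_24^2 = 0.8660-0.5000i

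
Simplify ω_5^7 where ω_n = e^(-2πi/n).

Since ω_5^5 = 1, powers reduce modulo 5.
7 mod 5 = 2
So ω_5^7 = ω_5^2 = e^(-2πi·2/5)

ω_5^7 = ω_5^2 = -0.8090-0.5878i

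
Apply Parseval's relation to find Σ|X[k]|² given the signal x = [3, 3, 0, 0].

Parseval: Σ|x[n]|² = (1/N)Σ|X[k]|², so Σ|X[k]|² = N·Σ|x[n]|² = 4·18.0000

Σ|X[k]|² = N·Σ|x[n]|² = 4·18.0000 = 72.0000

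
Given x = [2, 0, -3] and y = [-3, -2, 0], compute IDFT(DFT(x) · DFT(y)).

(x ⊛ y)[n] = Σ(m=0 to 2) x[m] · y[(n-m) mod 3]

Computing each output sample:
(x ⊛ y)[0] = 0
(x ⊛ y)[1] = -4
(x ⊛ y)[2] = 9

x ⊛ y = [0, -4, 9]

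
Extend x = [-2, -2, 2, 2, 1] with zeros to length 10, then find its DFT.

Original 5-point DFT: [1, -5.5451+2.8532i, 0.0451+1.7634i, 0.0451-1.7634i, -5.5451-2.8532i]
Zero-padded 10-point DFT provides frequency interpolation.

DFT_10([x, 0, ...]) = [1, -4.4271-3.2164i, -5.5451+2.8532i, -1.0729+3.3022i, 0.0451+1.7634i, 1, 0.0451-1.7634i, -1.0729-3.3022i, -5.5451-2.8532i, -4.4271+3.2164i]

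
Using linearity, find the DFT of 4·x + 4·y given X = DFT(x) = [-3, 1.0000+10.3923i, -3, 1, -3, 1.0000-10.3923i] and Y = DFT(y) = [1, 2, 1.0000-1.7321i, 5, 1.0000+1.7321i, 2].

By linearity: DFT(4x + 4y) = 4·DFT(x) + 4·DFT(y)
= 4·[-3, 1.0000+10.3923i, -3, 1, -3, 1.0000-10.3923i] + 4·[1, 2, 1.0000-1.7321i, 5, 1.0000+1.7321i, 2]

Computing element-wise:
Z[0] = 4·(-3) + 4·(1) = -8
Z[1] = 4·(1.0000+10.3923i) + 4·(2) = 12.0000+41.5692i
Z[2] = 4·(-3) + 4·(1.0000-1.7321i) = -8.0000-6.9284i
Z[3] = 4·(1) + 4·(5) = 24
Z[4] = 4·(-3) + 4·(1.0000+1.7321i) = -8.0000+6.9284i
Z[5] = 4·(1.0000-10.3923i) + 4·(2) = 12.0000-41.5692i

DFT(4x + 4y) = 4·X + 4·Y = [-8, 12.0000+41.5692i, -8.0000-6.9284i, 24, -8.0000+6.9284i, 12.0000-41.5692i]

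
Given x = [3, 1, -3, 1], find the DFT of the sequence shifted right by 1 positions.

Time shift by 1: X_shifted[k] = ω_4^(1k) · X[k]
Shifted x = [1, 3, 1, -3]

DFT(x[n-1]) = [2, -6i, 2, 6i]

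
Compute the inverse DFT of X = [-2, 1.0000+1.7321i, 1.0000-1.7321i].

x[n] = (1/3) Σ(k=0 to 2) X[k] · e^(2πikn/3)

Computing each x[n]:
x[0] = 0
x[1] = -2
x[2] = 0

x = [0, -2, 0]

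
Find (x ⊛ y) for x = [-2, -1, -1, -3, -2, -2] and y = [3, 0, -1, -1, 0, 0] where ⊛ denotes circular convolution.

(x ⊛ y)[n] = Σ(m=0 to 5) x[m] · y[(n-m) mod 6]

Computing each output sample:
(x ⊛ y)[0] = -1
(x ⊛ y)[1] = 1
(x ⊛ y)[2] = 1
(x ⊛ y)[3] = -6
(x ⊛ y)[4] = -4
(x ⊛ y)[5] = -2

x ⊛ y = [-1, 1, 1, -6, -4, -2]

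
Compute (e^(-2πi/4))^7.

Since ω_4^4 = 1, powers reduce modulo 4.
7 mod 4 = 3
So ω_4^7 = ω_4^3 = e^(-2πi·3/4)

ω_4^7 = ω_4^3 = 1i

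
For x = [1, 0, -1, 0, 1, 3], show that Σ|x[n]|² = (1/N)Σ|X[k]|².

Time domain:
Σ|x[n]|² = |1|² + |0|² + |-1|² + |0|² + |1|² + |3|² = 12.0000

Frequency domain:
(1/6)Σ|X[k]|² = (1/6)(|4|² + |2.5000+4.3301i|² + |-0.5000+0.8660i|² + |-2|² + |-0.5000-0.8660i|² + |2.5000-4.3301i|²) = (1/6)·72.0000 = 12.0000

Both sides agree, confirming Parseval's theorem.

Σ|x[n]|² = (1/N)Σ|X[k]|² = 12.0000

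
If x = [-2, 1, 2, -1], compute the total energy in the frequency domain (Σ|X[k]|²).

Parseval: Σ|x[n]|² = (1/N)Σ|X[k]|², so Σ|X[k]|² = N·Σ|x[n]|² = 4·10.0000

Σ|X[k]|² = N·Σ|x[n]|² = 4·10.0000 = 40.0000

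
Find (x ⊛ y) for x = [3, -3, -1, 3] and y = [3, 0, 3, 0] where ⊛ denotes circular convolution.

(x ⊛ y)[n] = Σ(m=0 to 3) x[m] · y[(n-m) mod 4]

Computing each output sample:
(x ⊛ y)[0] = 6
(x ⊛ y)[1] = 0
(x ⊛ y)[2] = 6
(x ⊛ y)[3] = 0

x ⊛ y = [6, 0, 6, 0]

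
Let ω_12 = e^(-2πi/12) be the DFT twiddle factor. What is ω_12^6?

ω_12^6 = e^(-2πi·6/12)
= cos(-2π·6/12) + i·sin(-2π·6/12)
= cos(-12π/12) + i·sin(-12π/12)

ω_12^6 = cos(-12π/12) + i·sin(-12π/12) = -1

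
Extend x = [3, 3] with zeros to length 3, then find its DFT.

Original 2-point DFT: [6, 0]
Zero-padded 3-point DFT provides frequency interpolation.

DFT_3([x, 0, ...]) = [6, 1.5000-2.5981i, 1.5000+2.5981i]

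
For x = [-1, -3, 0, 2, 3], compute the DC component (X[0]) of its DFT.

X[0] = Σ(n=0 to 4) x[n] · ω_5^0 = Σ x[n]
= (-1) + (-3) + (0) + (2) + (3)

X[0] = 1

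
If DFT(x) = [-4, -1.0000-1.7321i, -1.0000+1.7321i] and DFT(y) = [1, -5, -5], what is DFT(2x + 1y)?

By linearity: DFT(2x + 1y) = 2·DFT(x) + 1·DFT(y)
= 2·[-4, -1.0000-1.7321i, -1.0000+1.7321i] + 1·[1, -5, -5]

Computing element-wise:
Z[0] = 2·(-4) + 1·(1) = -7
Z[1] = 2·(-1.0000-1.7321i) + 1·(-5) = -7.0000-3.4642i
Z[2] = 2·(-1.0000+1.7321i) + 1·(-5) = -7.0000+3.4642i

DFT(2x + 1y) = 2·X + 1·Y = [-7, -7.0000-3.4642i, -7.0000+3.4642i]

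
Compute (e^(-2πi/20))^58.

Since ω_20^20 = 1, powers reduce modulo 20.
58 mod 20 = 18
So ω_20^58 = ω_20^18 = e^(-2πi·18/20)

ω_20^58 = ω_20^18 = 0.8090+0.5878i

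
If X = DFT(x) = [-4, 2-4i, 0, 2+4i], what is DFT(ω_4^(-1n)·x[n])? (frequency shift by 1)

Modulation property: DFT(ω_4^(-1n)·x[n]) = X[(k-1) mod 4], so circularly shift X by 1 positions.

X[k-1] = [2+4i, -4, 2-4i, 0]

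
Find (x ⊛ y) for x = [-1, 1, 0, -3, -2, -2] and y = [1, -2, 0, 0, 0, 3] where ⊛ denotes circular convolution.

(x ⊛ y)[n] = Σ(m=0 to 5) x[m] · y[(n-m) mod 6]

Computing each output sample:
(x ⊛ y)[0] = 6
(x ⊛ y)[1] = 3
(x ⊛ y)[2] = -11
(x ⊛ y)[3] = -9
(x ⊛ y)[4] = -2
(x ⊛ y)[5] = -1

x ⊛ y = [6, 3, -11, -9, -2, -1]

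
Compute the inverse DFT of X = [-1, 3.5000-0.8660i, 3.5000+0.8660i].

x[n] = (1/3) Σ(k=0 to 2) X[k] · e^(2πikn/3)

Computing each x[n]:
x[0] = 2
x[1] = -1
x[2] = -2

x = [2, -1, -2]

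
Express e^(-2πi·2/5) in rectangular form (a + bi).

ω_5^2 = e^(-2πi·2/5)
= cos(-2π·2/5) + i·sin(-2π·2/5)
= cos(-4π/5) + i·sin(-4π/5)

ω_5^2 = cos(-4π/5) + i·sin(-4π/5) = -0.8090-0.5878i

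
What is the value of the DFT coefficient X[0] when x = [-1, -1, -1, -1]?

X[0] = Σ(n=0 to 3) x[n] · ω_4^0 = Σ x[n]
= (-1) + (-1) + (-1) + (-1)

X[0] = -4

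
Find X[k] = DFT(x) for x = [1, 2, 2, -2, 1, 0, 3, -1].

X[k] = Σ(n=0 to 7) x[n] · ω_8^(nk)
where ω_8 = e^(-2πi/8)

Computing each X[k]:
X[0] = 6
X[1] = 2.1213+0.2929i
X[2] = -3-5i
X[3] = -2.1213-1.7071i
X[4] = 8
X[5] = -2.1213+1.7071i
X[6] = -3+5i
X[7] = 2.1213-0.2929i

X = [6, 2.1213+0.2929i, -3-5i, -2.1213-1.7071i, 8, -2.1213+1.7071i, -3+5i, 2.1213-0.2929i]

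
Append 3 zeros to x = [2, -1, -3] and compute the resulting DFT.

Original 3-point DFT: [-2, 4.0000-1.7321i, 4.0000+1.7321i]
Zero-padded 6-point DFT provides frequency interpolation.

DFT_6([x, 0, ...]) = [-2, 3.0000+3.4641i, 4.0000-1.7321i, 0, 4.0000+1.7321i, 3.0000-3.4641i]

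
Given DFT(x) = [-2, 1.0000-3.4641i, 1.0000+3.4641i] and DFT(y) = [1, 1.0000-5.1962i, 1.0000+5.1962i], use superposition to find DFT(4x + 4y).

By linearity: DFT(4x + 4y) = 4·DFT(x) + 4·DFT(y)
= 4·[-2, 1.0000-3.4641i, 1.0000+3.4641i] + 4·[1, 1.0000-5.1962i, 1.0000+5.1962i]

Computing element-wise:
Z[0] = 4·(-2) + 4·(1) = -4
Z[1] = 4·(1.0000-3.4641i) + 4·(1.0000-5.1962i) = 8.0000-34.6412i
Z[2] = 4·(1.0000+3.4641i) + 4·(1.0000+5.1962i) = 8.0000+34.6412i

DFT(4x + 4y) = 4·X + 4·Y = [-4, 8.0000-34.6412i, 8.0000+34.6412i]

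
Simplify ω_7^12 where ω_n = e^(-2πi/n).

Since ω_7^7 = 1, powers reduce modulo 7.
12 mod 7 = 5
So ω_7^12 = ω_7^5 = e^(-2πi·5/7)

ω_7^12 = ω_7^5 = -0.2225+0.9749i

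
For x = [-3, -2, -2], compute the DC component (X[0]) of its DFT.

X[0] = Σ(n=0 to 2) x[n] · ω_3^0 = Σ x[n]
= (-3) + (-2) + (-2)

X[0] = -7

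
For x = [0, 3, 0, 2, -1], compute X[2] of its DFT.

X[2] = Σ(n=0 to 4) x[n] · ω_5^(2n) where ω_5 = e^(-2πi/5)
= (0)·ω_5^0 + (3)·ω_5^2 + (0)·ω_5^4 + (2)·ω_5^6 + (-1)·ω_5^8

X[2] = -1.0000-4.2533i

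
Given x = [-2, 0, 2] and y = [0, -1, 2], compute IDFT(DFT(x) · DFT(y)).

(x ⊛ y)[n] = Σ(m=0 to 2) x[m] · y[(n-m) mod 3]

Computing each output sample:
(x ⊛ y)[0] = -2
(x ⊛ y)[1] = 6
(x ⊛ y)[2] = -4

x ⊛ y = [-2, 6, -4]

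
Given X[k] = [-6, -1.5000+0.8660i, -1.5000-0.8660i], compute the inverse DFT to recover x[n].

x[n] = (1/3) Σ(k=0 to 2) X[k] · e^(2πikn/3)

Computing each x[n]:
x[0] = -3
x[1] = -2
x[2] = -1

x = [-3, -2, -1]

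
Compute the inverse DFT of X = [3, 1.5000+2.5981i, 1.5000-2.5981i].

x[n] = (1/3) Σ(k=0 to 2) X[k] · e^(2πikn/3)

Computing each x[n]:
x[0] = 2
x[1] = -1
x[2] = 2

x = [2, -1, 2]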